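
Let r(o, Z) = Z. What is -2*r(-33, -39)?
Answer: 78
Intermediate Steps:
-2*r(-33, -39) = -2*(-39) = 78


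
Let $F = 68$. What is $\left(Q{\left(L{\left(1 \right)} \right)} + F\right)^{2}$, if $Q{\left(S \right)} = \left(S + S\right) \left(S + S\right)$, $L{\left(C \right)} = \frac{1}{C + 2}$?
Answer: $\frac{379456}{81} \approx 4684.6$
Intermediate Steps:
$L{\left(C \right)} = \frac{1}{2 + C}$
$Q{\left(S \right)} = 4 S^{2}$ ($Q{\left(S \right)} = 2 S 2 S = 4 S^{2}$)
$\left(Q{\left(L{\left(1 \right)} \right)} + F\right)^{2} = \left(4 \left(\frac{1}{2 + 1}\right)^{2} + 68\right)^{2} = \left(4 \left(\frac{1}{3}\right)^{2} + 68\right)^{2} = \left(\frac{4}{9} + 68\right)^{2} = \left(\frac{616}{9}\right)^{2} = \frac{379456}{81}$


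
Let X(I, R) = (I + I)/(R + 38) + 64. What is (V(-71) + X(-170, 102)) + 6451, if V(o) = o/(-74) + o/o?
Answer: 3374527/518 ≈ 6514.5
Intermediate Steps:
V(o) = 1 - o/74 (V(o) = o*(-1/74) + 1 = -o/74 + 1 = 1 - o/74)
X(I, R) = 64 + 2*I/(38 + R) (X(I, R) = (2*I)/(38 + R) + 64 = 2*I/(38 + R) + 64 = 64 + 2*I/(38 + R))
(V(-71) + X(-170, 102)) + 6451 = ((1 - 1/74*(-71)) + 2*(1216 - 170 + 32*102)/(38 + 102)) + 6451 = ((1 + 71/74) + 2*(1216 - 170 + 3264)/140) + 6451 = (145/74 + 2*(1/140)*4310) + 6451 = (145/74 + 431/7) + 6451 = 32909/518 + 6451 = 3374527/518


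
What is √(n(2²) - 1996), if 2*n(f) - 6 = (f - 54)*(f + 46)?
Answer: I*√3243 ≈ 56.947*I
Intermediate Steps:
n(f) = 3 + (-54 + f)*(46 + f)/2 (n(f) = 3 + ((f - 54)*(f + 46))/2 = 3 + ((-54 + f)*(46 + f))/2 = 3 + (-54 + f)*(46 + f)/2)
√(n(2²) - 1996) = √((-1239 + (2²)²/2 - 4*2²) - 1996) = √((-1239 + (½)*4² - 4*4) - 1996) = √((-1239 + (½)*16 - 16) - 1996) = √((-1239 + 8 - 16) - 1996) = √(-1247 - 1996) = √(-3243) = I*√3243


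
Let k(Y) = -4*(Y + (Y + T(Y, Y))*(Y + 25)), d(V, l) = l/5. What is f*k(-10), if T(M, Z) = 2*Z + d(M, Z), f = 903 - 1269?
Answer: -717360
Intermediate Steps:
d(V, l) = l/5 (d(V, l) = l*(⅕) = l/5)
f = -366
T(M, Z) = 11*Z/5 (T(M, Z) = 2*Z + Z/5 = 11*Z/5)
k(Y) = -4*Y - 64*Y*(25 + Y)/5 (k(Y) = -4*(Y + (Y + 11*Y/5)*(Y + 25)) = -4*(Y + (16*Y/5)*(25 + Y)) = -4*(Y + 16*Y*(25 + Y)/5) = -4*Y - 64*Y*(25 + Y)/5)
f*k(-10) = -1464*(-10)*(-405 - 16*(-10))/5 = -1464*(-10)*(-405 + 160)/5 = -1464*(-10)*(-245)/5 = -366*1960 = -717360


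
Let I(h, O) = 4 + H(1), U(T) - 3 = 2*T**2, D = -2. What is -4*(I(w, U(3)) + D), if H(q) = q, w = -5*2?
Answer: -12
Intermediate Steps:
w = -10
U(T) = 3 + 2*T**2
I(h, O) = 5 (I(h, O) = 4 + 1 = 5)
-4*(I(w, U(3)) + D) = -4*(5 - 2) = -4*3 = -12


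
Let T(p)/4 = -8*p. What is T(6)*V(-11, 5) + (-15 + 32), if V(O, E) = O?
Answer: 2129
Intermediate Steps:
T(p) = -32*p (T(p) = 4*(-8*p) = -32*p)
T(6)*V(-11, 5) + (-15 + 32) = -32*6*(-11) + (-15 + 32) = -192*(-11) + 17 = 2112 + 17 = 2129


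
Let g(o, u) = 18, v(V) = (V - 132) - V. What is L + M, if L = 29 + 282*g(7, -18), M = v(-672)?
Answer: 4973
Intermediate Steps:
v(V) = -132 (v(V) = (-132 + V) - V = -132)
M = -132
L = 5105 (L = 29 + 282*18 = 29 + 5076 = 5105)
L + M = 5105 - 132 = 4973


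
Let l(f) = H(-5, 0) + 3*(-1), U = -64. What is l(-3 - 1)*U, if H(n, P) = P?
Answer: 192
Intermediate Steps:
l(f) = -3 (l(f) = 0 + 3*(-1) = 0 - 3 = -3)
l(-3 - 1)*U = -3*(-64) = 192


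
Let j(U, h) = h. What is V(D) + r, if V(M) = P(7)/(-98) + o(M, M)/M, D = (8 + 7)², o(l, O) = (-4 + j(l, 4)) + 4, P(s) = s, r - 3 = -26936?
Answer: -84839119/3150 ≈ -26933.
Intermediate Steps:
r = -26933 (r = 3 - 26936 = -26933)
o(l, O) = 4 (o(l, O) = (-4 + 4) + 4 = 0 + 4 = 4)
D = 225 (D = 15² = 225)
V(M) = -1/14 + 4/M (V(M) = 7/(-98) + 4/M = 7*(-1/98) + 4/M = -1/14 + 4/M)
V(D) + r = (1/14)*(56 - 1*225)/225 - 26933 = (1/14)*(1/225)*(56 - 225) - 26933 = (1/14)*(1/225)*(-169) - 26933 = -169/3150 - 26933 = -84839119/3150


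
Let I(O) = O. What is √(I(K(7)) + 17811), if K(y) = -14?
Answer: 37*√13 ≈ 133.41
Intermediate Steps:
√(I(K(7)) + 17811) = √(-14 + 17811) = √17797 = 37*√13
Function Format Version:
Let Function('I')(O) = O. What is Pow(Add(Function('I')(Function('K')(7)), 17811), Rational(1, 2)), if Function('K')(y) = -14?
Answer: Mul(37, Pow(13, Rational(1, 2))) ≈ 133.41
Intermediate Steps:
Pow(Add(Function('I')(Function('K')(7)), 17811), Rational(1, 2)) = Pow(Add(-14, 17811), Rational(1, 2)) = Pow(17797, Rational(1, 2)) = Mul(37, Pow(13, Rational(1, 2)))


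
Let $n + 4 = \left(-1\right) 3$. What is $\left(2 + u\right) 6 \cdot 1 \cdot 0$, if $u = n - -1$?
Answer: $0$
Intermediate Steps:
$n = -7$ ($n = -4 - 3 = -7$)
$u = -6$ ($u = -7 - -1 = -7 + 1 = -6$)
$\left(2 + u\right) 6 \cdot 1 \cdot 0 = \left(2 - 6\right) 6 \cdot 1 \cdot 0 = \left(-4\right) 6 \cdot 1 \cdot 0 = \left(-24\right) 1 \cdot 0 = \left(-24\right) 0 = 0$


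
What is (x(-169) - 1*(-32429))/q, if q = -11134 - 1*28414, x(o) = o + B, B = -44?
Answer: -8054/9887 ≈ -0.81460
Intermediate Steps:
x(o) = -44 + o (x(o) = o - 44 = -44 + o)
q = -39548 (q = -11134 - 28414 = -39548)
(x(-169) - 1*(-32429))/q = ((-44 - 169) - 1*(-32429))/(-39548) = (-213 + 32429)*(-1/39548) = 32216*(-1/39548) = -8054/9887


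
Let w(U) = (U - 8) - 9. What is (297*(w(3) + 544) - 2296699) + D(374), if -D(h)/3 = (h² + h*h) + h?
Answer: -2979667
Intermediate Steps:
D(h) = -6*h² - 3*h (D(h) = -3*((h² + h*h) + h) = -3*((h² + h²) + h) = -3*(2*h² + h) = -3*(h + 2*h²) = -6*h² - 3*h)
w(U) = -17 + U (w(U) = (-8 + U) - 9 = -17 + U)
(297*(w(3) + 544) - 2296699) + D(374) = (297*((-17 + 3) + 544) - 2296699) - 3*374*(1 + 2*374) = (297*(-14 + 544) - 2296699) - 3*374*(1 + 748) = (297*530 - 2296699) - 3*374*749 = (157410 - 2296699) - 840378 = -2139289 - 840378 = -2979667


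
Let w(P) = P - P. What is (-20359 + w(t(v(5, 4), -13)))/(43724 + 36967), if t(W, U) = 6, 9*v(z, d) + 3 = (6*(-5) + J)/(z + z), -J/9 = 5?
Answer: -20359/80691 ≈ -0.25231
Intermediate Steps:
J = -45 (J = -9*5 = -45)
v(z, d) = -⅓ - 25/(6*z) (v(z, d) = -⅓ + ((6*(-5) - 45)/(z + z))/9 = -⅓ + ((-30 - 45)/((2*z)))/9 = -⅓ + (-75/(2*z))/9 = -⅓ - 25/(6*z))
w(P) = 0
(-20359 + w(t(v(5, 4), -13)))/(43724 + 36967) = (-20359 + 0)/(43724 + 36967) = -20359/80691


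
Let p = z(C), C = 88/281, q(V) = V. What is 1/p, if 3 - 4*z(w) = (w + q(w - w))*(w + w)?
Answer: 315844/221395 ≈ 1.4266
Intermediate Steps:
C = 88/281 (C = 88*(1/281) = 88/281 ≈ 0.31317)
z(w) = ¾ - w²/2 (z(w) = ¾ - (w + (w - w))*(w + w)/4 = ¾ - (w + 0)*2*w/4 = ¾ - w*2*w/4 = ¾ - w²/2)
p = 221395/315844 (p = ¾ - (88/281)²/2 = ¾ - ½*7744/78961 = ¾ - 3872/78961 = 221395/315844 ≈ 0.70096)
1/p = 1/(221395/315844) = 315844/221395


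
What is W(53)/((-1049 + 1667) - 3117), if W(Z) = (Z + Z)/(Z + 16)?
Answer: -106/172431 ≈ -0.00061474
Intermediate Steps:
W(Z) = 2*Z/(16 + Z) (W(Z) = (2*Z)/(16 + Z) = 2*Z/(16 + Z))
W(53)/((-1049 + 1667) - 3117) = (2*53/(16 + 53))/((-1049 + 1667) - 3117) = (2*53/69)/(618 - 3117) = (2*53*(1/69))/(-2499) = (106/69)*(-1/2499) = -106/172431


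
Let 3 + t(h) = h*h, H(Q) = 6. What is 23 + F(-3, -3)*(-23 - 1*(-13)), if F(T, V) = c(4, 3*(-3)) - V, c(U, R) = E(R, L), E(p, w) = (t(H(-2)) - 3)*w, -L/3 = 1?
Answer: 893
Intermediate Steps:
L = -3 (L = -3*1 = -3)
t(h) = -3 + h**2 (t(h) = -3 + h*h = -3 + h**2)
E(p, w) = 30*w (E(p, w) = ((-3 + 6**2) - 3)*w = ((-3 + 36) - 3)*w = (33 - 3)*w = 30*w)
c(U, R) = -90 (c(U, R) = 30*(-3) = -90)
F(T, V) = -90 - V
23 + F(-3, -3)*(-23 - 1*(-13)) = 23 + (-90 - 1*(-3))*(-23 - 1*(-13)) = 23 + (-90 + 3)*(-23 + 13) = 23 - 87*(-10) = 23 + 870 = 893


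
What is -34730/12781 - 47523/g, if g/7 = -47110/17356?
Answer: 752173808552/301056455 ≈ 2498.4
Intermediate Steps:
g = -164885/8678 (g = 7*(-47110/17356) = 7*(-47110*1/17356) = 7*(-23555/8678) = -164885/8678 ≈ -19.000)
-34730/12781 - 47523/g = -34730/12781 - 47523/(-164885/8678) = -34730*1/12781 - 47523*(-8678/164885) = -34730/12781 + 58914942/23555 = 752173808552/301056455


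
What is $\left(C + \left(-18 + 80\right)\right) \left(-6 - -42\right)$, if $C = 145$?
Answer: $7452$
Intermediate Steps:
$\left(C + \left(-18 + 80\right)\right) \left(-6 - -42\right) = \left(145 + \left(-18 + 80\right)\right) \left(-6 - -42\right) = \left(145 + 62\right) \left(-6 + 42\right) = 207 \cdot 36 = 7452$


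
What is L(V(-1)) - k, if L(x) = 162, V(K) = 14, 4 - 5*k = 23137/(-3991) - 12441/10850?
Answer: 34601005619/216511750 ≈ 159.81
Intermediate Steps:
k = 473897881/216511750 (k = 4/5 - (23137/(-3991) - 12441/10850)/5 = 4/5 - (23137*(-1/3991) - 12441*1/10850)/5 = 4/5 - (-23137/3991 - 12441/10850)/5 = 4/5 - 1/5*(-300688481/43302350) = 4/5 + 300688481/216511750 = 473897881/216511750 ≈ 2.1888)
L(V(-1)) - k = 162 - 1*473897881/216511750 = 162 - 473897881/216511750 = 34601005619/216511750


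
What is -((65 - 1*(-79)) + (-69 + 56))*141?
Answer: -18471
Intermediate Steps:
-((65 - 1*(-79)) + (-69 + 56))*141 = -((65 + 79) - 13)*141 = -(144 - 13)*141 = -131*141 = -1*18471 = -18471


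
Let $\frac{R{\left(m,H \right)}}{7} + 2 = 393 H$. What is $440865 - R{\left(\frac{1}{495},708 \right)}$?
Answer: $-1506829$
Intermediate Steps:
$R{\left(m,H \right)} = -14 + 2751 H$ ($R{\left(m,H \right)} = -14 + 7 \cdot 393 H = -14 + 2751 H$)
$440865 - R{\left(\frac{1}{495},708 \right)} = 440865 - \left(-14 + 2751 \cdot 708\right) = 440865 - \left(-14 + 1947708\right) = 440865 - 1947694 = -1506829$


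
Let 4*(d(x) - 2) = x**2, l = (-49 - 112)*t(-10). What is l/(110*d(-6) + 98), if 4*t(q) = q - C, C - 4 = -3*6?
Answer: -161/1308 ≈ -0.12309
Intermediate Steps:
C = -14 (C = 4 - 3*6 = 4 - 18 = -14)
t(q) = 7/2 + q/4 (t(q) = (q - 1*(-14))/4 = (q + 14)/4 = (14 + q)/4 = 7/2 + q/4)
l = -161 (l = (-49 - 112)*(7/2 + (1/4)*(-10)) = -161*(7/2 - 5/2) = -161*1 = -161)
d(x) = 2 + x**2/4
l/(110*d(-6) + 98) = -161/(110*(2 + (1/4)*(-6)**2) + 98) = -161/(110*(2 + (1/4)*36) + 98) = -161/(110*(2 + 9) + 98) = -161/(110*11 + 98) = -161/(1210 + 98) = -161/1308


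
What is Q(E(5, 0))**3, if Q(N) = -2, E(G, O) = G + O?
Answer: -8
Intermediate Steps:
Q(E(5, 0))**3 = (-2)**3 = -8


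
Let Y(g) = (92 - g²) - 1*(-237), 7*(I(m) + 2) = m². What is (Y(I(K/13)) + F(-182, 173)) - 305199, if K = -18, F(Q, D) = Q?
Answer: -426921088192/1399489 ≈ -3.0506e+5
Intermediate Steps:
I(m) = -2 + m²/7
Y(g) = 329 - g² (Y(g) = (92 - g²) + 237 = 329 - g²)
(Y(I(K/13)) + F(-182, 173)) - 305199 = ((329 - (-2 + (-18/13)²/7)²) - 182) - 305199 = ((329 - (-2 + (⅐)*(324/169))²) - 182) - 305199 = ((329 - (-2 + 324/1183)²) - 182) - 305199 = ((329 - (-2042/1183)²) - 182) - 305199 = ((329 - 1*4169764/1399489) - 182) - 305199 = ((329 - 4169764/1399489) - 182) - 305199 = (456262117/1399489 - 182) - 305199 = 201555119/1399489 - 305199 = -426921088192/1399489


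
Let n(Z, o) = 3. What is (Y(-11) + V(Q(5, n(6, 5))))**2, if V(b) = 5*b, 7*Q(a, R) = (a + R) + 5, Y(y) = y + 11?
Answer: 4225/49 ≈ 86.224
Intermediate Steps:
Y(y) = 11 + y
Q(a, R) = 5/7 + R/7 + a/7 (Q(a, R) = ((a + R) + 5)/7 = ((R + a) + 5)/7 = (5 + R + a)/7 = 5/7 + R/7 + a/7)
(Y(-11) + V(Q(5, n(6, 5))))**2 = ((11 - 11) + 5*(5/7 + (1/7)*3 + (1/7)*5))**2 = (0 + 5*(5/7 + 3/7 + 5/7))**2 = (0 + 5*(13/7))**2 = (0 + 65/7)**2 = (65/7)**2 = 4225/49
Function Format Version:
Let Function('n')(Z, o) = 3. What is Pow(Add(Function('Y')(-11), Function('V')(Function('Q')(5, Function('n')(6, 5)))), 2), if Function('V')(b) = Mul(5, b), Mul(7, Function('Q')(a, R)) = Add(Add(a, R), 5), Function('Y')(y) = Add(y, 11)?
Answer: Rational(4225, 49) ≈ 86.224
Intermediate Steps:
Function('Y')(y) = Add(11, y)
Function('Q')(a, R) = Add(Rational(5, 7), Mul(Rational(1, 7), R), Mul(Rational(1, 7), a)) (Function('Q')(a, R) = Mul(Rational(1, 7), Add(Add(a, R), 5)) = Mul(Rational(1, 7), Add(Add(R, a), 5)) = Mul(Rational(1, 7), Add(5, R, a)) = Add(Rational(5, 7), Mul(Rational(1, 7), R), Mul(Rational(1, 7), a)))
Pow(Add(Function('Y')(-11), Function('V')(Function('Q')(5, Function('n')(6, 5)))), 2) = Pow(Add(Add(11, -11), Mul(5, Add(Rational(5, 7), Mul(Rational(1, 7), 3), Mul(Rational(1, 7), 5)))), 2) = Pow(Add(0, Mul(5, Add(Rational(5, 7), Rational(3, 7), Rational(5, 7)))), 2) = Pow(Add(0, Mul(5, Rational(13, 7))), 2) = Pow(Add(0, Rational(65, 7)), 2) = Pow(Rational(65, 7), 2) = Rational(4225, 49)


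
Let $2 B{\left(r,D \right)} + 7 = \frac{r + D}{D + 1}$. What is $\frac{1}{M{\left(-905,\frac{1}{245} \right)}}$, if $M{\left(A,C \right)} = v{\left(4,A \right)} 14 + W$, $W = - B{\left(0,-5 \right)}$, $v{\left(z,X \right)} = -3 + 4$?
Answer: $\frac{8}{135} \approx 0.059259$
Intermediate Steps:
$B{\left(r,D \right)} = - \frac{7}{2} + \frac{D + r}{2 \left(1 + D\right)}$ ($B{\left(r,D \right)} = - \frac{7}{2} + \frac{\left(r + D\right) \frac{1}{D + 1}}{2} = - \frac{7}{2} + \frac{\left(D + r\right) \frac{1}{1 + D}}{2} = - \frac{7}{2} + \frac{\frac{1}{1 + D} \left(D + r\right)}{2} = - \frac{7}{2} + \frac{D + r}{2 \left(1 + D\right)}$)
$v{\left(z,X \right)} = 1$
$W = \frac{23}{8}$ ($W = - \frac{-7 + 0 - -30}{2 \left(1 - 5\right)} = - \frac{-7 + 0 + 30}{2 \left(-4\right)} = - \frac{\left(-1\right) 23}{2 \cdot 4} = \left(-1\right) \left(- \frac{23}{8}\right) = \frac{23}{8} \approx 2.875$)
$M{\left(A,C \right)} = \frac{135}{8}$ ($M{\left(A,C \right)} = 1 \cdot 14 + \frac{23}{8} = 14 + \frac{23}{8} = \frac{135}{8}$)
$\frac{1}{M{\left(-905,\frac{1}{245} \right)}} = \frac{1}{\frac{135}{8}} = \frac{8}{135}$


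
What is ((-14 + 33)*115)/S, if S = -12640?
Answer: -437/2528 ≈ -0.17286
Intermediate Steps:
((-14 + 33)*115)/S = ((-14 + 33)*115)/(-12640) = (19*115)*(-1/12640) = 2185*(-1/12640) = -437/2528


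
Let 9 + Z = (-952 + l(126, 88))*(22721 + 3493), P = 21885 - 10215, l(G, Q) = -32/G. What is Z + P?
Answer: -523965215/21 ≈ -2.4951e+7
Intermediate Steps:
P = 11670
Z = -524210285/21 (Z = -9 + (-952 - 32/126)*(22721 + 3493) = -9 + (-952 - 32*1/126)*26214 = -9 + (-952 - 16/63)*26214 = -9 - 59992/63*26214 = -9 - 524210096/21 = -524210285/21 ≈ -2.4962e+7)
Z + P = -524210285/21 + 11670 = -523965215/21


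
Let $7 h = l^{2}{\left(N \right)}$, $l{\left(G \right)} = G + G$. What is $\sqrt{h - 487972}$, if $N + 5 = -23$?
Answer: $2 i \sqrt{121881} \approx 698.23 i$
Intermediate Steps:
$N = -28$ ($N = -5 - 23 = -28$)
$l{\left(G \right)} = 2 G$
$h = 448$ ($h = \frac{\left(2 \left(-28\right)\right)^{2}}{7} = \frac{\left(-56\right)^{2}}{7} = \frac{1}{7} \cdot 3136 = 448$)
$\sqrt{h - 487972} = \sqrt{448 - 487972} = \sqrt{-487524} = 2 i \sqrt{121881}$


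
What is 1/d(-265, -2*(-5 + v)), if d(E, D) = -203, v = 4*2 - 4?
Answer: -1/203 ≈ -0.0049261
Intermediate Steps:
v = 4 (v = 8 - 4 = 4)
1/d(-265, -2*(-5 + v)) = 1/(-203) = -1/203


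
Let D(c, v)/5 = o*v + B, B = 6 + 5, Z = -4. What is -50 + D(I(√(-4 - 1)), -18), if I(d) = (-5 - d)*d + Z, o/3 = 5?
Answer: -1345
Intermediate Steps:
o = 15 (o = 3*5 = 15)
B = 11
I(d) = -4 + d*(-5 - d) (I(d) = (-5 - d)*d - 4 = d*(-5 - d) - 4 = -4 + d*(-5 - d))
D(c, v) = 55 + 75*v (D(c, v) = 5*(15*v + 11) = 5*(11 + 15*v) = 55 + 75*v)
-50 + D(I(√(-4 - 1)), -18) = -50 + (55 + 75*(-18)) = -50 + (55 - 1350) = -50 - 1295 = -1345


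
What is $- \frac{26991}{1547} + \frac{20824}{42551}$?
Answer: $- \frac{65663489}{3872141} \approx -16.958$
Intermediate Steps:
$- \frac{26991}{1547} + \frac{20824}{42551} = - \frac{65663489}{3872141}$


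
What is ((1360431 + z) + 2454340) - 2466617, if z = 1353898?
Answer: 2702052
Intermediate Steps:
((1360431 + z) + 2454340) - 2466617 = ((1360431 + 1353898) + 2454340) - 2466617 = (2714329 + 2454340) - 2466617 = 5168669 - 2466617 = 2702052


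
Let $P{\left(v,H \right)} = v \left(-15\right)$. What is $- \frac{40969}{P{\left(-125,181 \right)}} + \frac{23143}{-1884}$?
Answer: $- \frac{40192907}{1177500} \approx -34.134$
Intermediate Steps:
$P{\left(v,H \right)} = - 15 v$
$- \frac{40969}{P{\left(-125,181 \right)}} + \frac{23143}{-1884} = - \frac{40969}{\left(-15\right) \left(-125\right)} + \frac{23143}{-1884} = - \frac{40969}{1875} + 23143 \left(- \frac{1}{1884}\right) = \left(-40969\right) \frac{1}{1875} - \frac{23143}{1884} = - \frac{40969}{1875} - \frac{23143}{1884} = - \frac{40192907}{1177500}$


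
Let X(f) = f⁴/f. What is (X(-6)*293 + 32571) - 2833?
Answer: -33550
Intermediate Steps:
X(f) = f³
(X(-6)*293 + 32571) - 2833 = ((-6)³*293 + 32571) - 2833 = (-216*293 + 32571) - 2833 = (-63288 + 32571) - 2833 = -30717 - 2833 = -33550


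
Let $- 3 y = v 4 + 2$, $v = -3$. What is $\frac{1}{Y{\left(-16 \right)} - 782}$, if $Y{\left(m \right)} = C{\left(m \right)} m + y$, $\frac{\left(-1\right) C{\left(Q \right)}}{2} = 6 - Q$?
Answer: $- \frac{3}{224} \approx -0.013393$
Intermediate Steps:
$C{\left(Q \right)} = -12 + 2 Q$ ($C{\left(Q \right)} = - 2 \left(6 - Q\right) = -12 + 2 Q$)
$y = \frac{10}{3}$ ($y = - \frac{\left(-3\right) 4 + 2}{3} = - \frac{-12 + 2}{3} = \left(- \frac{1}{3}\right) \left(-10\right) = \frac{10}{3} \approx 3.3333$)
$Y{\left(m \right)} = \frac{10}{3} + m \left(-12 + 2 m\right)$ ($Y{\left(m \right)} = \left(-12 + 2 m\right) m + \frac{10}{3} = m \left(-12 + 2 m\right) + \frac{10}{3} = \frac{10}{3} + m \left(-12 + 2 m\right)$)
$\frac{1}{Y{\left(-16 \right)} - 782} = \frac{1}{\left(\frac{10}{3} + 2 \left(-16\right) \left(-6 - 16\right)\right) - 782} = \frac{1}{\left(\frac{10}{3} + 2 \left(-16\right) \left(-22\right)\right) - 782} = \frac{1}{\left(\frac{10}{3} + 704\right) - 782} = \frac{1}{\frac{2122}{3} - 782} = \frac{1}{- \frac{224}{3}} = - \frac{3}{224}$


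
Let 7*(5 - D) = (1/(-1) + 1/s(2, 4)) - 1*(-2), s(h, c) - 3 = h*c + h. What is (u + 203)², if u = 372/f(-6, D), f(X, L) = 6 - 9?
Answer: 6241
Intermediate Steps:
s(h, c) = 3 + h + c*h (s(h, c) = 3 + (h*c + h) = 3 + (c*h + h) = 3 + (h + c*h) = 3 + h + c*h)
D = 63/13 (D = 5 - ((1/(-1) + 1/(3 + 2 + 4*2)) - 1*(-2))/7 = 5 - ((1*(-1) + 1/(3 + 2 + 8)) + 2)/7 = 5 - ((-1 + 1/13) + 2)/7 = 5 - (-12/13 + 2)/7 = 5 - ⅐*14/13 = 5 - 2/13 = 63/13 ≈ 4.8462)
f(X, L) = -3
u = -124 (u = 372/(-3) = 372*(-⅓) = -124)
(u + 203)² = (-124 + 203)² = 79² = 6241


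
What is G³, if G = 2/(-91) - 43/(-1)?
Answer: 59822347031/753571 ≈ 79385.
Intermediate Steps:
G = 3911/91 (G = 2*(-1/91) - 43*(-1) = -2/91 + 43 = 3911/91 ≈ 42.978)
G³ = (3911/91)³ = 59822347031/753571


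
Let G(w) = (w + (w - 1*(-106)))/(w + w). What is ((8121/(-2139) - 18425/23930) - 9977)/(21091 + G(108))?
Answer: -1839308984622/3886725333701 ≈ -0.47323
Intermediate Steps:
G(w) = (106 + 2*w)/(2*w) (G(w) = (w + (w + 106))/((2*w)) = (w + (106 + w))*(1/(2*w)) = (106 + 2*w)*(1/(2*w)) = (106 + 2*w)/(2*w))
((8121/(-2139) - 18425/23930) - 9977)/(21091 + G(108)) = ((8121/(-2139) - 18425/23930) - 9977)/(21091 + (53 + 108)/108) = ((8121*(-1/2139) - 18425*1/23930) - 9977)/(21091 + (1/108)*161) = ((-2707/713 - 3685/4786) - 9977)/(21091 + 161/108) = (-15583107/3412418 - 9977)/(2277989/108) = -34061277493/3412418*108/2277989 = -1839308984622/3886725333701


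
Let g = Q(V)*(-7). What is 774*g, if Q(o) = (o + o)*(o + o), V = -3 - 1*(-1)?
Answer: -86688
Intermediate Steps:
V = -2 (V = -3 + 1 = -2)
Q(o) = 4*o**2 (Q(o) = (2*o)*(2*o) = 4*o**2)
g = -112 (g = (4*(-2)**2)*(-7) = (4*4)*(-7) = 16*(-7) = -112)
774*g = 774*(-112) = -86688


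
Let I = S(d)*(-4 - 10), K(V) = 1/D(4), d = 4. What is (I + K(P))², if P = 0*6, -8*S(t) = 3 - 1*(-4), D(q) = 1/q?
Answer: 4225/16 ≈ 264.06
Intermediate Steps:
S(t) = -7/8 (S(t) = -(3 - 1*(-4))/8 = -(3 + 4)/8 = -⅛*7 = -7/8)
P = 0
K(V) = 4 (K(V) = 1/(1/4) = 1/(¼) = 4)
I = 49/4 (I = -7*(-4 - 10)/8 = -7/8*(-14) = 49/4 ≈ 12.250)
(I + K(P))² = (49/4 + 4)² = (65/4)² = 4225/16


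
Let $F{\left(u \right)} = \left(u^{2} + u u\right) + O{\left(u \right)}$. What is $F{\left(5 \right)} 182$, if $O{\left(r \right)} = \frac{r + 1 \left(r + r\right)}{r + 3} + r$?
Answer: $\frac{41405}{4} \approx 10351.0$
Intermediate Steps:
$O{\left(r \right)} = r + \frac{3 r}{3 + r}$ ($O{\left(r \right)} = \frac{r + 1 \cdot 2 r}{3 + r} + r = \frac{r + 2 r}{3 + r} + r = \frac{3 r}{3 + r} + r = r + \frac{3 r}{3 + r}$)
$F{\left(u \right)} = 2 u^{2} + \frac{u \left(6 + u\right)}{3 + u}$ ($F{\left(u \right)} = \left(u^{2} + u u\right) + \frac{u \left(6 + u\right)}{3 + u} = \left(u^{2} + u^{2}\right) + \frac{u \left(6 + u\right)}{3 + u} = 2 u^{2} + \frac{u \left(6 + u\right)}{3 + u}$)
$F{\left(5 \right)} 182 = \frac{5 \left(6 + 5 + 2 \cdot 5 \left(3 + 5\right)\right)}{3 + 5} \cdot 182 = \frac{5 \left(6 + 5 + 2 \cdot 5 \cdot 8\right)}{8} \cdot 182 = 5 \cdot \frac{1}{8} \left(6 + 5 + 80\right) 182 = 5 \cdot \frac{1}{8} \cdot 91 \cdot 182 = \frac{455}{8} \cdot 182 = \frac{41405}{4}$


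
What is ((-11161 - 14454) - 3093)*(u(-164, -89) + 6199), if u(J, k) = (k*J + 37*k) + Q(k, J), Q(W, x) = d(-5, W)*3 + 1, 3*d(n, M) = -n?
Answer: -502619664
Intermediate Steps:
d(n, M) = -n/3 (d(n, M) = (-n)/3 = -n/3)
Q(W, x) = 6 (Q(W, x) = -⅓*(-5)*3 + 1 = (5/3)*3 + 1 = 5 + 1 = 6)
u(J, k) = 6 + 37*k + J*k (u(J, k) = (k*J + 37*k) + 6 = (J*k + 37*k) + 6 = (37*k + J*k) + 6 = 6 + 37*k + J*k)
((-11161 - 14454) - 3093)*(u(-164, -89) + 6199) = ((-11161 - 14454) - 3093)*((6 + 37*(-89) - 164*(-89)) + 6199) = (-25615 - 3093)*((6 - 3293 + 14596) + 6199) = -28708*(11309 + 6199) = -28708*17508 = -502619664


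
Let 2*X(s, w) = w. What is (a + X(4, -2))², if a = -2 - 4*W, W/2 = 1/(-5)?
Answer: 49/25 ≈ 1.9600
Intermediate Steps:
X(s, w) = w/2
W = -⅖ (W = 2/(-5) = 2*(-⅕) = -⅖ ≈ -0.40000)
a = -⅖ (a = -2 - 4*(-⅖) = -2 + 8/5 = -⅖ ≈ -0.40000)
(a + X(4, -2))² = (-⅖ + (½)*(-2))² = (-⅖ - 1)² = (-7/5)² = 49/25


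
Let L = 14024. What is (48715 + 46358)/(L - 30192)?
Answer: -2211/376 ≈ -5.8803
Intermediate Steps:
(48715 + 46358)/(L - 30192) = (48715 + 46358)/(14024 - 30192) = 95073/(-16168) = 95073*(-1/16168) = -2211/376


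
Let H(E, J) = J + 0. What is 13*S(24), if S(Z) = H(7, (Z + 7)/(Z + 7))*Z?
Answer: 312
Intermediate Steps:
H(E, J) = J
S(Z) = Z (S(Z) = ((Z + 7)/(Z + 7))*Z = ((7 + Z)/(7 + Z))*Z = 1*Z = Z)
13*S(24) = 13*24 = 312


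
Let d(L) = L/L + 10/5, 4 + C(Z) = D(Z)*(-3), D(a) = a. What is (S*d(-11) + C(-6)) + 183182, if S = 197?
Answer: 183787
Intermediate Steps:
C(Z) = -4 - 3*Z (C(Z) = -4 + Z*(-3) = -4 - 3*Z)
d(L) = 3 (d(L) = 1 + 10*(⅕) = 1 + 2 = 3)
(S*d(-11) + C(-6)) + 183182 = (197*3 + (-4 - 3*(-6))) + 183182 = (591 + (-4 + 18)) + 183182 = (591 + 14) + 183182 = 605 + 183182 = 183787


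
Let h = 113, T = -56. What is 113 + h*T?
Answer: -6215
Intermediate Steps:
113 + h*T = 113 + 113*(-56) = 113 - 6328 = -6215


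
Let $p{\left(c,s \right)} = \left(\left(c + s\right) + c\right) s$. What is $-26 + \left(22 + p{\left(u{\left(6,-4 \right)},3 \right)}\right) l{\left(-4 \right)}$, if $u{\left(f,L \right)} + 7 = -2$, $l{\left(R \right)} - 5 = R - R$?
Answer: $-141$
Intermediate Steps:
$l{\left(R \right)} = 5$ ($l{\left(R \right)} = 5 + \left(R - R\right) = 5 + 0 = 5$)
$u{\left(f,L \right)} = -9$ ($u{\left(f,L \right)} = -7 - 2 = -9$)
$p{\left(c,s \right)} = s \left(s + 2 c\right)$ ($p{\left(c,s \right)} = \left(s + 2 c\right) s = s \left(s + 2 c\right)$)
$-26 + \left(22 + p{\left(u{\left(6,-4 \right)},3 \right)}\right) l{\left(-4 \right)} = -26 + \left(22 + 3 \left(3 + 2 \left(-9\right)\right)\right) 5 = -26 + \left(22 + 3 \left(3 - 18\right)\right) 5 = -26 + \left(22 + 3 \left(-15\right)\right) 5 = -26 + \left(22 - 45\right) 5 = -26 - 115 = -141$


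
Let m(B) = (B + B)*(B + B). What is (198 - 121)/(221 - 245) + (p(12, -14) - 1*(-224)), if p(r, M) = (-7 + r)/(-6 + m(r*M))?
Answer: 19940141/90312 ≈ 220.79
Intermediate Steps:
m(B) = 4*B**2 (m(B) = (2*B)*(2*B) = 4*B**2)
p(r, M) = (-7 + r)/(-6 + 4*M**2*r**2) (p(r, M) = (-7 + r)/(-6 + 4*(r*M)**2) = (-7 + r)/(-6 + 4*(M*r)**2) = (-7 + r)/(-6 + 4*(M**2*r**2)) = (-7 + r)/(-6 + 4*M**2*r**2))
(198 - 121)/(221 - 245) + (p(12, -14) - 1*(-224)) = (198 - 121)/(221 - 245) + ((-7 + 12)/(2*(-3 + 2*(-14)**2*12**2)) - 1*(-224)) = 77/(-24) + ((1/2)*5/(-3 + 2*196*144) + 224) = 77*(-1/24) + ((1/2)*5/(-3 + 56448) + 224) = -77/24 + ((1/2)*5/56445 + 224) = -77/24 + ((1/2)*(1/56445)*5 + 224) = -77/24 + (1/22578 + 224) = -77/24 + 5057473/22578 = 19940141/90312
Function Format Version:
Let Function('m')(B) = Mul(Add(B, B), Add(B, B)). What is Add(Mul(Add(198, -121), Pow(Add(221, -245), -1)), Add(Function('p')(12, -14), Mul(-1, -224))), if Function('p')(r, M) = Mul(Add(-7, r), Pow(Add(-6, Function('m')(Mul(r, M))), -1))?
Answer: Rational(19940141, 90312) ≈ 220.79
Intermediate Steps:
Function('m')(B) = Mul(4, Pow(B, 2)) (Function('m')(B) = Mul(Mul(2, B), Mul(2, B)) = Mul(4, Pow(B, 2)))
Function('p')(r, M) = Mul(Pow(Add(-6, Mul(4, Pow(M, 2), Pow(r, 2))), -1), Add(-7, r)) (Function('p')(r, M) = Mul(Add(-7, r), Pow(Add(-6, Mul(4, Pow(Mul(r, M), 2))), -1)) = Mul(Add(-7, r), Pow(Add(-6, Mul(4, Pow(Mul(M, r), 2))), -1)) = Mul(Add(-7, r), Pow(Add(-6, Mul(4, Mul(Pow(M, 2), Pow(r, 2)))), -1)) = Mul(Add(-7, r), Pow(Add(-6, Mul(4, Pow(M, 2), Pow(r, 2))), -1)) = Mul(Pow(Add(-6, Mul(4, Pow(M, 2), Pow(r, 2))), -1), Add(-7, r)))
Add(Mul(Add(198, -121), Pow(Add(221, -245), -1)), Add(Function('p')(12, -14), Mul(-1, -224))) = Add(Mul(Add(198, -121), Pow(Add(221, -245), -1)), Add(Mul(Rational(1, 2), Pow(Add(-3, Mul(2, Pow(-14, 2), Pow(12, 2))), -1), Add(-7, 12)), Mul(-1, -224))) = Add(Mul(77, Pow(-24, -1)), Add(Mul(Rational(1, 2), Pow(Add(-3, Mul(2, 196, 144)), -1), 5), 224)) = Add(Mul(77, Rational(-1, 24)), Add(Mul(Rational(1, 2), Pow(Add(-3, 56448), -1), 5), 224)) = Add(Rational(-77, 24), Add(Mul(Rational(1, 2), Pow(56445, -1), 5), 224)) = Add(Rational(-77, 24), Add(Mul(Rational(1, 2), Rational(1, 56445), 5), 224)) = Add(Rational(-77, 24), Add(Rational(1, 22578), 224)) = Add(Rational(-77, 24), Rational(5057473, 22578)) = Rational(19940141, 90312)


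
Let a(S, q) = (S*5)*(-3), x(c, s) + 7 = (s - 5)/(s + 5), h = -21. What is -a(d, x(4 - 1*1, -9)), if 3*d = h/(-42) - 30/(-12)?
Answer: 15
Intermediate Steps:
x(c, s) = -7 + (-5 + s)/(5 + s) (x(c, s) = -7 + (s - 5)/(s + 5) = -7 + (-5 + s)/(5 + s))
d = 1 (d = (-21/(-42) - 30/(-12))/3 = (-21*(-1/42) - 30*(-1/12))/3 = (1/2 + 5/2)/3 = (1/3)*3 = 1)
a(S, q) = -15*S (a(S, q) = (5*S)*(-3) = -15*S)
-a(d, x(4 - 1*1, -9)) = -(-15) = -1*(-15) = 15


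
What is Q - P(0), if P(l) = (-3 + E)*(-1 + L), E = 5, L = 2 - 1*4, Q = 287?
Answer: 293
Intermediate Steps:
L = -2 (L = 2 - 4 = -2)
P(l) = -6 (P(l) = (-3 + 5)*(-1 - 2) = 2*(-3) = -6)
Q - P(0) = 287 - 1*(-6) = 287 + 6 = 293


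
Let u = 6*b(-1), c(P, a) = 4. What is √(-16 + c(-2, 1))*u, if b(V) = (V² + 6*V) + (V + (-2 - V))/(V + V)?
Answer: -48*I*√3 ≈ -83.138*I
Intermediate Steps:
b(V) = V² - 1/V + 6*V (b(V) = (V² + 6*V) - 2*1/(2*V) = (V² + 6*V) - 1/V = V² - 1/V + 6*V)
u = -24 (u = 6*((-1 + (-1)²*(6 - 1))/(-1)) = 6*(-(-1 + 1*5)) = 6*(-(-1 + 5)) = 6*(-1*4) = 6*(-4) = -24)
√(-16 + c(-2, 1))*u = √(-16 + 4)*(-24) = √(-12)*(-24) = (2*I*√3)*(-24) = -48*I*√3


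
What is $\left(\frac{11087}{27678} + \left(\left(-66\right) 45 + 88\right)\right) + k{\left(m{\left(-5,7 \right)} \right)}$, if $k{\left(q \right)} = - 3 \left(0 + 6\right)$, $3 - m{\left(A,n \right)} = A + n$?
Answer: $- \frac{80255113}{27678} \approx -2899.6$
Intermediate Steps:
$m{\left(A,n \right)} = 3 - A - n$ ($m{\left(A,n \right)} = 3 - \left(A + n\right) = 3 - A - n$)
$k{\left(q \right)} = -18$ ($k{\left(q \right)} = \left(-3\right) 6 = -18$)
$\left(\frac{11087}{27678} + \left(\left(-66\right) 45 + 88\right)\right) + k{\left(m{\left(-5,7 \right)} \right)} = \left(\frac{11087}{27678} + \left(\left(-66\right) 45 + 88\right)\right) - 18 = \left(11087 \cdot \frac{1}{27678} + \left(-2970 + 88\right)\right) - 18 = \left(\frac{11087}{27678} - 2882\right) - 18 = - \frac{79756909}{27678} - 18 = - \frac{80255113}{27678}$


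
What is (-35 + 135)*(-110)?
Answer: -11000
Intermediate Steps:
(-35 + 135)*(-110) = 100*(-110) = -11000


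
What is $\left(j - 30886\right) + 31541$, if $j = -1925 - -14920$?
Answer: $13650$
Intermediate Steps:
$j = 12995$ ($j = -1925 + 14920 = 12995$)
$\left(j - 30886\right) + 31541 = \left(12995 - 30886\right) + 31541 = -17891 + 31541 = 13650$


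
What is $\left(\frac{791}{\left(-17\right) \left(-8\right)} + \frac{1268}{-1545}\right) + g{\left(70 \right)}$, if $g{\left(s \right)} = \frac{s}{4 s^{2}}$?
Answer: $\frac{3676391}{735420} \approx 4.999$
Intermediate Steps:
$g{\left(s \right)} = \frac{1}{4 s}$ ($g{\left(s \right)} = s \frac{1}{4 s^{2}} = \frac{1}{4 s}$)
$\left(\frac{791}{\left(-17\right) \left(-8\right)} + \frac{1268}{-1545}\right) + g{\left(70 \right)} = \left(\frac{791}{\left(-17\right) \left(-8\right)} + \frac{1268}{-1545}\right) + \frac{1}{4 \cdot 70} = \left(\frac{791}{136} + 1268 \left(- \frac{1}{1545}\right)\right) + \frac{1}{4} \cdot \frac{1}{70} = \left(791 \cdot \frac{1}{136} - \frac{1268}{1545}\right) + \frac{1}{280} = \left(\frac{791}{136} - \frac{1268}{1545}\right) + \frac{1}{280} = \frac{1049647}{210120} + \frac{1}{280} = \frac{3676391}{735420}$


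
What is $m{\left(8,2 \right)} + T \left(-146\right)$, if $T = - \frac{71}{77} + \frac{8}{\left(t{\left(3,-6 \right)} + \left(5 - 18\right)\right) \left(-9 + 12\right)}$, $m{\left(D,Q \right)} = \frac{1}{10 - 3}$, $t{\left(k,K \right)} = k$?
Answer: $\frac{200623}{1155} \approx 173.7$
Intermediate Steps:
$m{\left(D,Q \right)} = \frac{1}{7}$
$T = - \frac{1373}{1155}$ ($T = - \frac{71}{77} + \frac{8}{\left(3 + \left(5 - 18\right)\right) \left(-9 + 12\right)} = \left(-71\right) \frac{1}{77} + \frac{8}{\left(3 - 13\right) 3} = - \frac{71}{77} + \frac{8}{\left(-10\right) 3} = - \frac{71}{77} + \frac{8}{-30} = - \frac{71}{77} + 8 \left(- \frac{1}{30}\right) = - \frac{71}{77} - \frac{4}{15} = - \frac{1373}{1155} \approx -1.1887$)
$m{\left(8,2 \right)} + T \left(-146\right) = \frac{1}{7} - - \frac{200458}{1155} = \frac{1}{7} + \frac{200458}{1155} = \frac{200623}{1155}$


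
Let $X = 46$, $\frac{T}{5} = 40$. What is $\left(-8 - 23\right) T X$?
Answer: $-285200$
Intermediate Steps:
$T = 200$ ($T = 5 \cdot 40 = 200$)
$\left(-8 - 23\right) T X = \left(-8 - 23\right) 200 \cdot 46 = \left(-31\right) 200 \cdot 46 = \left(-6200\right) 46 = -285200$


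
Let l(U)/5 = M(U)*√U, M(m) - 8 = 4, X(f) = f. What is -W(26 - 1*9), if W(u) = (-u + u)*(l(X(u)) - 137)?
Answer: 0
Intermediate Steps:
M(m) = 12 (M(m) = 8 + 4 = 12)
l(U) = 60*√U (l(U) = 5*(12*√U) = 60*√U)
W(u) = 0 (W(u) = (-u + u)*(60*√u - 137) = 0*(-137 + 60*√u) = 0)
-W(26 - 1*9) = -1*0 = 0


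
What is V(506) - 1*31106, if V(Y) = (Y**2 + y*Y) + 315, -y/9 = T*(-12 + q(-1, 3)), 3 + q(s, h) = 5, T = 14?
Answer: 862805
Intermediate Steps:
q(s, h) = 2 (q(s, h) = -3 + 5 = 2)
y = 1260 (y = -126*(-12 + 2) = -126*(-10) = -9*(-140) = 1260)
V(Y) = 315 + Y**2 + 1260*Y (V(Y) = (Y**2 + 1260*Y) + 315 = 315 + Y**2 + 1260*Y)
V(506) - 1*31106 = (315 + 506**2 + 1260*506) - 1*31106 = (315 + 256036 + 637560) - 31106 = 893911 - 31106 = 862805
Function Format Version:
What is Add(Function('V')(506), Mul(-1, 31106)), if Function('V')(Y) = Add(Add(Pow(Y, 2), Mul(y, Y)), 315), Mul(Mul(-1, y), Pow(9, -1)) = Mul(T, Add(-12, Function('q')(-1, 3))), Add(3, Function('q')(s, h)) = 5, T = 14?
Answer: 862805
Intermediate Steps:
Function('q')(s, h) = 2 (Function('q')(s, h) = Add(-3, 5) = 2)
y = 1260 (y = Mul(-9, Mul(14, Add(-12, 2))) = Mul(-9, Mul(14, -10)) = Mul(-9, -140) = 1260)
Function('V')(Y) = Add(315, Pow(Y, 2), Mul(1260, Y)) (Function('V')(Y) = Add(Add(Pow(Y, 2), Mul(1260, Y)), 315) = Add(315, Pow(Y, 2), Mul(1260, Y)))
Add(Function('V')(506), Mul(-1, 31106)) = Add(Add(315, Pow(506, 2), Mul(1260, 506)), Mul(-1, 31106)) = Add(Add(315, 256036, 637560), -31106) = Add(893911, -31106) = 862805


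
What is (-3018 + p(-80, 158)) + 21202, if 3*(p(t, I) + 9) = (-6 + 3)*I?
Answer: 18017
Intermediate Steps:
p(t, I) = -9 - I (p(t, I) = -9 + ((-6 + 3)*I)/3 = -9 + (-3*I)/3 = -9 - I)
(-3018 + p(-80, 158)) + 21202 = (-3018 + (-9 - 1*158)) + 21202 = (-3018 + (-9 - 158)) + 21202 = (-3018 - 167) + 21202 = -3185 + 21202 = 18017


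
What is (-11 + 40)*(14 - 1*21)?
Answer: -203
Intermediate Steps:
(-11 + 40)*(14 - 1*21) = 29*(14 - 21) = 29*(-7) = -203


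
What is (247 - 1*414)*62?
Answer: -10354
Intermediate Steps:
(247 - 1*414)*62 = (247 - 414)*62 = -167*62 = -10354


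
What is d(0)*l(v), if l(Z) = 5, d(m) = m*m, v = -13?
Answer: 0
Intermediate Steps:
d(m) = m²
d(0)*l(v) = 0²*5 = 0*5 = 0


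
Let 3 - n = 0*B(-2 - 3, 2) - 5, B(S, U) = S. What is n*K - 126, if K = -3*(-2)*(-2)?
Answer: -222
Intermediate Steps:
K = -12 (K = 6*(-2) = -12)
n = 8 (n = 3 - (0*(-2 - 3) - 5) = 3 - (0*(-5) - 5) = 3 - (0 - 5) = 3 - 1*(-5) = 3 + 5 = 8)
n*K - 126 = 8*(-12) - 126 = -96 - 126 = -222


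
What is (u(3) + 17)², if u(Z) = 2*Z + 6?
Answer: 841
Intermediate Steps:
u(Z) = 6 + 2*Z
(u(3) + 17)² = ((6 + 2*3) + 17)² = ((6 + 6) + 17)² = (12 + 17)² = 29² = 841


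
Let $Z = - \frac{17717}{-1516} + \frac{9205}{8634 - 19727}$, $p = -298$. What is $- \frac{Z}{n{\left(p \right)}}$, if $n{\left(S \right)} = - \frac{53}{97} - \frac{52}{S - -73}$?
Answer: $\frac{569258048475}{16531099204} \approx 34.436$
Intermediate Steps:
$n{\left(S \right)} = - \frac{53}{97} - \frac{52}{73 + S}$ ($n{\left(S \right)} = \left(-53\right) \frac{1}{97} - \frac{52}{S + 73} = - \frac{53}{97} - \frac{52}{73 + S}$)
$Z = \frac{182579901}{16816988}$ ($Z = \left(-17717\right) \left(- \frac{1}{1516}\right) + \frac{9205}{-11093} = \frac{17717}{1516} + 9205 \left(- \frac{1}{11093}\right) = \frac{17717}{1516} - \frac{9205}{11093} = \frac{182579901}{16816988} \approx 10.857$)
$- \frac{Z}{n{\left(p \right)}} = - \frac{182579901}{16816988 \frac{-8913 - -15794}{97 \left(73 - 298\right)}} = - \frac{182579901}{16816988 \frac{-8913 + 15794}{97 \left(-225\right)}} = - \frac{182579901}{16816988 \cdot \frac{1}{97} \left(- \frac{1}{225}\right) 6881} = - \frac{182579901}{16816988 \left(- \frac{6881}{21825}\right)} = - \frac{182579901 \left(-21825\right)}{16816988 \cdot 6881} = \left(-1\right) \left(- \frac{569258048475}{16531099204}\right) = \frac{569258048475}{16531099204}$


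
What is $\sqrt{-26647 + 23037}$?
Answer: $19 i \sqrt{10} \approx 60.083 i$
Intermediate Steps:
$\sqrt{-26647 + 23037} = \sqrt{-3610} = 19 i \sqrt{10}$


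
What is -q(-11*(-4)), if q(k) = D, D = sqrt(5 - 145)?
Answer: -2*I*sqrt(35) ≈ -11.832*I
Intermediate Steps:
D = 2*I*sqrt(35) (D = sqrt(-140) = 2*I*sqrt(35) ≈ 11.832*I)
q(k) = 2*I*sqrt(35)
-q(-11*(-4)) = -2*I*sqrt(35)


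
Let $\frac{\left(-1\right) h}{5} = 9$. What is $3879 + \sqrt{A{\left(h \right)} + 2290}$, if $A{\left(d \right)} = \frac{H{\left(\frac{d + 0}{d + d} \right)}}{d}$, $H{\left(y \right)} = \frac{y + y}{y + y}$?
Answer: $3879 + \frac{\sqrt{515245}}{15} \approx 3926.9$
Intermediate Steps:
$h = -45$ ($h = \left(-5\right) 9 = -45$)
$H{\left(y \right)} = 1$ ($H{\left(y \right)} = \frac{2 y}{2 y} = 2 y \frac{1}{2 y} = 1$)
$A{\left(d \right)} = \frac{1}{d}$ ($A{\left(d \right)} = 1 \frac{1}{d} = \frac{1}{d}$)
$3879 + \sqrt{A{\left(h \right)} + 2290} = 3879 + \sqrt{\frac{1}{-45} + 2290} = 3879 + \sqrt{- \frac{1}{45} + 2290} = 3879 + \sqrt{\frac{103049}{45}} = 3879 + \frac{\sqrt{515245}}{15}$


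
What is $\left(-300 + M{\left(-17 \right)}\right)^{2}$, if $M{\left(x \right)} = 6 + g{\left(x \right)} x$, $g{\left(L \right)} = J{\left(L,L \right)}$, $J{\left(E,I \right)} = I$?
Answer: $25$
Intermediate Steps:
$g{\left(L \right)} = L$
$M{\left(x \right)} = 6 + x^{2}$ ($M{\left(x \right)} = 6 + x x = 6 + x^{2}$)
$\left(-300 + M{\left(-17 \right)}\right)^{2} = \left(-300 + \left(6 + \left(-17\right)^{2}\right)\right)^{2} = \left(-300 + \left(6 + 289\right)\right)^{2} = \left(-300 + 295\right)^{2} = \left(-5\right)^{2} = 25$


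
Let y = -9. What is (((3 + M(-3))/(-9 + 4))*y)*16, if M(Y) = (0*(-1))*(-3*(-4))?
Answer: 432/5 ≈ 86.400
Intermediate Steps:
M(Y) = 0 (M(Y) = 0*12 = 0)
(((3 + M(-3))/(-9 + 4))*y)*16 = (((3 + 0)/(-9 + 4))*(-9))*16 = ((3/(-5))*(-9))*16 = ((3*(-1/5))*(-9))*16 = -3/5*(-9)*16 = (27/5)*16 = 432/5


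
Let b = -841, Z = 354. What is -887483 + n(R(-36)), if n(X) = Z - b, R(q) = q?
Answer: -886288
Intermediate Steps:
n(X) = 1195 (n(X) = 354 - 1*(-841) = 354 + 841 = 1195)
-887483 + n(R(-36)) = -887483 + 1195 = -886288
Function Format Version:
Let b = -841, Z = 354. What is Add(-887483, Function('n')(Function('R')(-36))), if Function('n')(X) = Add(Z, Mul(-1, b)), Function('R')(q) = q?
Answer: -886288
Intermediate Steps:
Function('n')(X) = 1195 (Function('n')(X) = Add(354, Mul(-1, -841)) = Add(354, 841) = 1195)
Add(-887483, Function('n')(Function('R')(-36))) = Add(-887483, 1195) = -886288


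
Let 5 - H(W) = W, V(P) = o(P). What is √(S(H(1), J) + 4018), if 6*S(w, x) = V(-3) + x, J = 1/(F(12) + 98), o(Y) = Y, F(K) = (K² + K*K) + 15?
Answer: √5814162759/1203 ≈ 63.384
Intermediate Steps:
F(K) = 15 + 2*K² (F(K) = (K² + K²) + 15 = 2*K² + 15 = 15 + 2*K²)
V(P) = P
J = 1/401 (J = 1/((15 + 2*12²) + 98) = 1/((15 + 2*144) + 98) = 1/((15 + 288) + 98) = 1/(303 + 98) = 1/401 ≈ 0.0024938)
H(W) = 5 - W
S(w, x) = -½ + x/6 (S(w, x) = (-3 + x)/6 = -½ + x/6)
√(S(H(1), J) + 4018) = √((-½ + (⅙)*(1/401)) + 4018) = √((-½ + 1/2406) + 4018) = √(-601/1203 + 4018) = √(4833053/1203) = √5814162759/1203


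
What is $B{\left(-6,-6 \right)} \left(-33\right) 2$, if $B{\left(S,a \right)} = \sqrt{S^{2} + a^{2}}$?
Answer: $- 396 \sqrt{2} \approx -560.03$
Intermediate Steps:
$B{\left(-6,-6 \right)} \left(-33\right) 2 = \sqrt{\left(-6\right)^{2} + \left(-6\right)^{2}} \left(-33\right) 2 = \sqrt{36 + 36} \left(-33\right) 2 = \sqrt{72} \left(-33\right) 2 = 6 \sqrt{2} \left(-33\right) 2 = - 198 \sqrt{2} \cdot 2 = - 396 \sqrt{2}$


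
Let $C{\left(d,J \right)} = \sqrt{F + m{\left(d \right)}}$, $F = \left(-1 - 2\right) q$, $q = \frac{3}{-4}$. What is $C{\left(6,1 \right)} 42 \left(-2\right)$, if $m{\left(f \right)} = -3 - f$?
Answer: $- 126 i \sqrt{3} \approx - 218.24 i$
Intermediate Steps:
$q = - \frac{3}{4}$ ($q = 3 \left(- \frac{1}{4}\right) = - \frac{3}{4} \approx -0.75$)
$F = \frac{9}{4}$ ($F = \left(-1 - 2\right) \left(- \frac{3}{4}\right) = \left(-3\right) \left(- \frac{3}{4}\right) = \frac{9}{4} \approx 2.25$)
$C{\left(d,J \right)} = \sqrt{- \frac{3}{4} - d}$ ($C{\left(d,J \right)} = \sqrt{\frac{9}{4} - \left(3 + d\right)} = \sqrt{- \frac{3}{4} - d}$)
$C{\left(6,1 \right)} 42 \left(-2\right) = \frac{\sqrt{-3 - 24}}{2} \cdot 42 \left(-2\right) = \frac{\sqrt{-27}}{2} \cdot 42 \left(-2\right) = \frac{3 i \sqrt{3}}{2} \cdot 42 \left(-2\right) = 63 i \sqrt{3} \left(-2\right) = - 126 i \sqrt{3}$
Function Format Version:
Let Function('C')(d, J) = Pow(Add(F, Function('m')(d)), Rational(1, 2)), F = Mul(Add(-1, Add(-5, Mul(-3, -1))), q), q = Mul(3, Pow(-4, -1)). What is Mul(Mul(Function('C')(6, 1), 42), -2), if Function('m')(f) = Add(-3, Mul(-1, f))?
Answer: Mul(-126, I, Pow(3, Rational(1, 2))) ≈ Mul(-218.24, I)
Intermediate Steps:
q = Rational(-3, 4) (q = Mul(3, Rational(-1, 4)) = Rational(-3, 4) ≈ -0.75000)
F = Rational(9, 4) (F = Mul(Add(-1, Add(-5, Mul(-3, -1))), Rational(-3, 4)) = Mul(Add(-1, Add(-5, 3)), Rational(-3, 4)) = Mul(Add(-1, -2), Rational(-3, 4)) = Mul(-3, Rational(-3, 4)) = Rational(9, 4) ≈ 2.2500)
Function('C')(d, J) = Pow(Add(Rational(-3, 4), Mul(-1, d)), Rational(1, 2)) (Function('C')(d, J) = Pow(Add(Rational(9, 4), Add(-3, Mul(-1, d))), Rational(1, 2)) = Pow(Add(Rational(-3, 4), Mul(-1, d)), Rational(1, 2)))
Mul(Mul(Function('C')(6, 1), 42), -2) = Mul(Mul(Mul(Rational(1, 2), Pow(Add(-3, Mul(-4, 6)), Rational(1, 2))), 42), -2) = Mul(Mul(Mul(Rational(1, 2), Pow(Add(-3, -24), Rational(1, 2))), 42), -2) = Mul(Mul(Mul(Rational(1, 2), Pow(-27, Rational(1, 2))), 42), -2) = Mul(Mul(Mul(Rational(1, 2), Mul(3, I, Pow(3, Rational(1, 2)))), 42), -2) = Mul(Mul(Mul(Rational(3, 2), I, Pow(3, Rational(1, 2))), 42), -2) = Mul(Mul(63, I, Pow(3, Rational(1, 2))), -2) = Mul(-126, I, Pow(3, Rational(1, 2)))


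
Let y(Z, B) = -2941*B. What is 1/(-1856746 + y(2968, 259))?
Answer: -1/2618465 ≈ -3.8190e-7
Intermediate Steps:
1/(-1856746 + y(2968, 259)) = 1/(-1856746 - 2941*259) = 1/(-1856746 - 761719) = 1/(-2618465) = -1/2618465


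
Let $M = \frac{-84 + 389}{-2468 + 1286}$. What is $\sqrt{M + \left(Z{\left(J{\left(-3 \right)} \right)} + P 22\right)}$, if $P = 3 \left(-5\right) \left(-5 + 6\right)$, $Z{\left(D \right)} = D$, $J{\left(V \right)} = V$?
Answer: $\frac{7 i \sqrt{9502098}}{1182} \approx 18.255 i$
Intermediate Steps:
$M = - \frac{305}{1182}$ ($M = \frac{305}{-1182} = 305 \left(- \frac{1}{1182}\right) = - \frac{305}{1182} \approx -0.25804$)
$P = -15$ ($P = \left(-15\right) 1 = -15$)
$\sqrt{M + \left(Z{\left(J{\left(-3 \right)} \right)} + P 22\right)} = \sqrt{- \frac{305}{1182} - 333} = \sqrt{- \frac{393911}{1182}} = \frac{7 i \sqrt{9502098}}{1182}$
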